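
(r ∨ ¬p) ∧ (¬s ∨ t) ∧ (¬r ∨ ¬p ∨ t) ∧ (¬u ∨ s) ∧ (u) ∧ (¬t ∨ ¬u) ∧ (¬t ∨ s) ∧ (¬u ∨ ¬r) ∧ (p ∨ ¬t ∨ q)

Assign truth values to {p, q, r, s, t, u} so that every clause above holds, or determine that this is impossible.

UNSATISFIABLE

Unit clause (u) forces u = True.
Unit clause (s) forces s = True.
Unit clause (t) forces t = True.
But (¬t) is also a unit clause — contradiction.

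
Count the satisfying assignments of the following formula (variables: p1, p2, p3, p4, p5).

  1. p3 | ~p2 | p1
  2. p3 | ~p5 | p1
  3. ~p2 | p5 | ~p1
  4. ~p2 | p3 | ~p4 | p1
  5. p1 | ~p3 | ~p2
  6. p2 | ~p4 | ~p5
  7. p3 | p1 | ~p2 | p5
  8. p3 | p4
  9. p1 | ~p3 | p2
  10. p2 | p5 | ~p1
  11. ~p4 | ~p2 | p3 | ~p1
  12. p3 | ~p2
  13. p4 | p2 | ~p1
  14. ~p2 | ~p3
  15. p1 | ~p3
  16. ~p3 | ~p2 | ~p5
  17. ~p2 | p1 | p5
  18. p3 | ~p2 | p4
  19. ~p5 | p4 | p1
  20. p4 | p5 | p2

1

There are 2^5 = 32 truth assignments over (p1, p2, p3, p4, p5).
Split on p2. With p2 = 1, the clauses containing p2 are satisfied and ~p2 drops from the rest; 0 of the 2^4 = 16 assignments to the other variables satisfy what remains.
With p2 = 0, by the same count on the reduced clause set, 1 assignment works.
(One model: p1=F, p2=F, p3=F, p4=T, p5=F.)
Total: 0 + 1 = 1.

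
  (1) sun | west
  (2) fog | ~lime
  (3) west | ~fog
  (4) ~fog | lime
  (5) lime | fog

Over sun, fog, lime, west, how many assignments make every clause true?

2

There are 2^4 = 16 truth assignments over (sun, fog, lime, west).
Split on lime. With lime = 1, the clauses containing lime are satisfied and ~lime drops from the rest; 2 of the 2^3 = 8 assignments to the other variables satisfy what remains.
With lime = 0, by the same count on the reduced clause set, 0 assignments work.
Total: 2 + 0 = 2.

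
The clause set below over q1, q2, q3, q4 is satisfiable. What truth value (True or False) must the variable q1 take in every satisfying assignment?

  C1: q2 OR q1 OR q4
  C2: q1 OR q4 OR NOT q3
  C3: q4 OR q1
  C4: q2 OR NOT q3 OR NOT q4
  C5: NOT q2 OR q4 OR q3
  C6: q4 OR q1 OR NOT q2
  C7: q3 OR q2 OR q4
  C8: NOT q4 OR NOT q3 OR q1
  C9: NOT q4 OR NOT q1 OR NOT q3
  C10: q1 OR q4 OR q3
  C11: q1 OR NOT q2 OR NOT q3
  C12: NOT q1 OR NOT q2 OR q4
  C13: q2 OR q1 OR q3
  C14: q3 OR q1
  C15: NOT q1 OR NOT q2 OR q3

Suppose q1 = false.
(q4) alone gives q4 = true.
(NOT q3) alone gives q3 = false.
But (q3) is also a unit clause — contradiction.
So every satisfying assignment has q1 = True.

True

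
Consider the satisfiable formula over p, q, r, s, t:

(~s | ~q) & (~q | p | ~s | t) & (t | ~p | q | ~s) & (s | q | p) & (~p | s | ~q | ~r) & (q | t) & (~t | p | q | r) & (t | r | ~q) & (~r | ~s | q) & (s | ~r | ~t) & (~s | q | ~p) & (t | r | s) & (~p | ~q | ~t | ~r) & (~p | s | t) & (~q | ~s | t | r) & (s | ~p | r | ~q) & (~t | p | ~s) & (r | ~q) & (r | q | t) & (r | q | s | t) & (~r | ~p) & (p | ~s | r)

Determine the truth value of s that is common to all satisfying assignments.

Suppose s = 1.
From the singleton clause (~q), q = 0.
From the singleton clause (t), t = 1.
From the singleton clause (~r), r = 0.
From the singleton clause (p), p = 1.
But (~p) is also a unit clause — contradiction.
So every satisfying assignment has s = False.

False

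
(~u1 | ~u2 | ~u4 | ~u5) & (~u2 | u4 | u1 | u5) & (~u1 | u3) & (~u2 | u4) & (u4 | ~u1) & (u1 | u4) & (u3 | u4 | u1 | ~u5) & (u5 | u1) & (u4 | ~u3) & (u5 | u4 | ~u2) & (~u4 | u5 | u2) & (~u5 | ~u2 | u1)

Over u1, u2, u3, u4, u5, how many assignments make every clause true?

There are 2^5 = 32 truth assignments over (u1, u2, u3, u4, u5).
Split on u1. With u1 = 1, the clauses containing u1 are satisfied and ~u1 drops from the rest; 2 of the 2^4 = 16 assignments to the other variables satisfy what remains.
With u1 = 0, by the same count on the reduced clause set, 2 assignments work.
(One model: u1=F, u2=F, u3=F, u4=T, u5=T.)
Total: 2 + 2 = 4.

4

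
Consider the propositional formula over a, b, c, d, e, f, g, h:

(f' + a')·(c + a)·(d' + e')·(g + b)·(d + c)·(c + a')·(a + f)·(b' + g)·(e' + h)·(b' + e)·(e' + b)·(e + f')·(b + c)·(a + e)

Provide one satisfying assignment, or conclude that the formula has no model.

Try f = 0.
(a) alone gives a = 1.
(c) alone gives c = 1.
Try d = 0.
Try g = 1.
Try e = 0.
(b') alone gives b = 0.
No clause remains; h is free.

a: 1; b: 0; c: 1; d: 0; e: 0; f: 0; g: 1; h: 0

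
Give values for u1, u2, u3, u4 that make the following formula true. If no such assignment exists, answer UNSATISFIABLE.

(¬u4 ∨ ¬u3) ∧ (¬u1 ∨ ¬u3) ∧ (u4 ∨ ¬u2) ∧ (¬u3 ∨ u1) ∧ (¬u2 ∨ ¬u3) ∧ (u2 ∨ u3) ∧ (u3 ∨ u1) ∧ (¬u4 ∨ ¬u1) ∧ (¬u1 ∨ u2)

UNSATISFIABLE

Suppose u4 = False.
From the singleton clause (¬u2), u2 = False.
From the singleton clause (u3), u3 = True.
From the singleton clause (¬u1), u1 = False.
But (u1) is also a unit clause — contradiction.
Undo u4 and try u4 = True.
From the singleton clause (¬u3), u3 = False.
From the singleton clause (u2), u2 = True.
From the singleton clause (u1), u1 = True.
But (¬u1) is also a unit clause — contradiction.
Either choice for u4 ends in contradiction.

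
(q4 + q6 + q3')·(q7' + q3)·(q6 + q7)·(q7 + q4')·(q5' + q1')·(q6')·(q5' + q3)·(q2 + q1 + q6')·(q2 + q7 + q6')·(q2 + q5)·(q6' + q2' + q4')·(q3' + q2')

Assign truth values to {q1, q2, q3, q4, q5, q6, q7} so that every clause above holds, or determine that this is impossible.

q1: 0; q2: 0; q3: 1; q4: 1; q5: 1; q6: 0; q7: 1

Unit clause (q6') forces q6 = 0.
Unit clause (q7) forces q7 = 1.
Unit clause (q3) forces q3 = 1.
Unit clause (q4) forces q4 = 1.
Unit clause (q2') forces q2 = 0.
Unit clause (q5) forces q5 = 1.
Unit clause (q1') forces q1 = 0.
All clauses are satisfied.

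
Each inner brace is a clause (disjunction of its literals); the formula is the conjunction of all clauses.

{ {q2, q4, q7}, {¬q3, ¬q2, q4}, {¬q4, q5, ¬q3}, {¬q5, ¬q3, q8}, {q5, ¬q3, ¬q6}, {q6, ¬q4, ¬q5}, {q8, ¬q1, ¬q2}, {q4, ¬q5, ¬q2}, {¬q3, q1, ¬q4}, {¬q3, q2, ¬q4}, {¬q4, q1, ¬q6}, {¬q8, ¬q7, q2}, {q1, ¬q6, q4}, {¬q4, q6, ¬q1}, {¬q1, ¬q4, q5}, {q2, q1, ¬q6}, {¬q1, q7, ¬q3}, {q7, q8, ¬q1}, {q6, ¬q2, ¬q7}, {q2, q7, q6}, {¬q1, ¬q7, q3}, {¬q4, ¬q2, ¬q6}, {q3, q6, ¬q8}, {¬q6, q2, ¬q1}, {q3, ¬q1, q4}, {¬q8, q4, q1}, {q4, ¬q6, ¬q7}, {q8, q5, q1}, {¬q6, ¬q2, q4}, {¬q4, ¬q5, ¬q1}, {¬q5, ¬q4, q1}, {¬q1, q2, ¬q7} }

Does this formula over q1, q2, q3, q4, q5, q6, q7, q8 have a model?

Yes

Branch on q2: set q2 = False.
Branch on q4: set q4 = False.
The clause (q7) is unit, so q7 = True.
The clause (¬q8) is unit, so q8 = False.
The clause (¬q6) is unit, so q6 = False.
The clause (¬q1) is unit, so q1 = False.
The clause (q5) is unit, so q5 = True.
The clause (¬q3) is unit, so q3 = False.
This assignment satisfies each clause.
A satisfying assignment: q1: False; q2: False; q3: False; q4: False; q5: True; q6: False; q7: True; q8: False.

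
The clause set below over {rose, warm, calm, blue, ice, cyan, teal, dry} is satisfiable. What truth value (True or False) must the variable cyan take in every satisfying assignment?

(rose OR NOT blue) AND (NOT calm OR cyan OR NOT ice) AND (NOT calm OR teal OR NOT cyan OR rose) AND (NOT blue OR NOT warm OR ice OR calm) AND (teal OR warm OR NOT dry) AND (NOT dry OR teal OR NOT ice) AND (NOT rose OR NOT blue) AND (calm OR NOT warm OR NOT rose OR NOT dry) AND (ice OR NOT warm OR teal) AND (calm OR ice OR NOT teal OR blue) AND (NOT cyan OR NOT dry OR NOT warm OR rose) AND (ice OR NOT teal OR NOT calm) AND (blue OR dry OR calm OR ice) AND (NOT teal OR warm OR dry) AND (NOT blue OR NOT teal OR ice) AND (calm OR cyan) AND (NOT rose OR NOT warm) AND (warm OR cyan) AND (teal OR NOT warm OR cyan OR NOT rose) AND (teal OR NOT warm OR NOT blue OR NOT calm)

Suppose cyan = false.
(calm) alone gives calm = true.
(NOT ice) alone gives ice = false.
(NOT teal) alone gives teal = false.
(NOT warm) alone gives warm = false.
Now (warm) is unsatisfied and unit — conflict.
So every satisfying assignment has cyan = True.

True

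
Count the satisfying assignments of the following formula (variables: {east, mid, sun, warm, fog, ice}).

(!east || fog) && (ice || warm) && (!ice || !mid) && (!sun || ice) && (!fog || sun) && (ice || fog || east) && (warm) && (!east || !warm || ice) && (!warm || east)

1

There are 2^6 = 64 truth assignments over (east, mid, sun, warm, fog, ice).
Split on fog. With fog = true, the clauses containing fog are satisfied and !fog drops from the rest; 1 of the 2^5 = 32 assignments to the other variables satisfy what remains.
With fog = false, by the same count on the reduced clause set, 0 assignments work.
(One model: east=T, mid=F, sun=T, warm=T, fog=T, ice=T.)
Total: 1 + 0 = 1.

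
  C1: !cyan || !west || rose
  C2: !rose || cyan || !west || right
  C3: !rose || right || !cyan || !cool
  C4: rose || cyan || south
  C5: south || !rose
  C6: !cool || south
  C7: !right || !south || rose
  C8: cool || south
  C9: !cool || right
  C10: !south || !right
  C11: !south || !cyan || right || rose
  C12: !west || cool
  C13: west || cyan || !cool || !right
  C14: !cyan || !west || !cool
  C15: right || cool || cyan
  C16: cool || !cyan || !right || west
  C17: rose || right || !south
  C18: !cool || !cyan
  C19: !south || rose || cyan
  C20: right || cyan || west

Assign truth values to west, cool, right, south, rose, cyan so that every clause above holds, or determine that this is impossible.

Case south = true:
From the singleton clause (!right), right = false.
From the singleton clause (!cool), cool = false.
From the singleton clause (!west), west = false.
From the singleton clause (cyan), cyan = true.
From the singleton clause (rose), rose = true.
Every clause now holds.

west ↦ false,  cool ↦ false,  right ↦ false,  south ↦ true,  rose ↦ true,  cyan ↦ true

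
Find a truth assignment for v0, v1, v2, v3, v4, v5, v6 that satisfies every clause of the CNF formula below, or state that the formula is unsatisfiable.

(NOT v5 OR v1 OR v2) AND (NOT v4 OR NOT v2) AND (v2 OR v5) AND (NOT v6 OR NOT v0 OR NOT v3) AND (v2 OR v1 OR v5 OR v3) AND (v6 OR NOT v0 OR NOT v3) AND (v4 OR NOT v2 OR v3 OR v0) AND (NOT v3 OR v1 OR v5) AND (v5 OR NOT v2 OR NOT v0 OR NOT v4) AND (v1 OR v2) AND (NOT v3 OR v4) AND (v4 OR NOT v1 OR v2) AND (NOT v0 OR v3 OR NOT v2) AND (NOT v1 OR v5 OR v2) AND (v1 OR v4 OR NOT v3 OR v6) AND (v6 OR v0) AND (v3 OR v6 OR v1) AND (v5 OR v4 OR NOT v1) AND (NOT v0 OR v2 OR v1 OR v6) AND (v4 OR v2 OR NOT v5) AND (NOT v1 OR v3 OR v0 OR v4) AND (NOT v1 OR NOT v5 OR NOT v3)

v0: true; v1: true; v2: false; v3: false; v4: true; v5: true; v6: true

Case v4 = true:
(NOT v2) alone gives v2 = false.
(v5) alone gives v5 = true.
(v1) alone gives v1 = true.
(NOT v3) alone gives v3 = false.
Case v6 = true:
Every clause is now satisfied; v0 is unconstrained.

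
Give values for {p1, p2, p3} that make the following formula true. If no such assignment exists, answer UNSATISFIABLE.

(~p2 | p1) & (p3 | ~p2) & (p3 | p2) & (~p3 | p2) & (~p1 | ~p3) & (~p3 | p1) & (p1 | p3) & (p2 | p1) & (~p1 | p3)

Case p2 = 0:
From the singleton clause (p3), p3 = 1.
But (~p3) is also a unit clause — contradiction.
So p2 must be the other value — set p2 = 1.
From the singleton clause (p1), p1 = 1.
From the singleton clause (p3), p3 = 1.
But (~p3) is also a unit clause — contradiction.
Either choice for p2 ends in contradiction.

UNSATISFIABLE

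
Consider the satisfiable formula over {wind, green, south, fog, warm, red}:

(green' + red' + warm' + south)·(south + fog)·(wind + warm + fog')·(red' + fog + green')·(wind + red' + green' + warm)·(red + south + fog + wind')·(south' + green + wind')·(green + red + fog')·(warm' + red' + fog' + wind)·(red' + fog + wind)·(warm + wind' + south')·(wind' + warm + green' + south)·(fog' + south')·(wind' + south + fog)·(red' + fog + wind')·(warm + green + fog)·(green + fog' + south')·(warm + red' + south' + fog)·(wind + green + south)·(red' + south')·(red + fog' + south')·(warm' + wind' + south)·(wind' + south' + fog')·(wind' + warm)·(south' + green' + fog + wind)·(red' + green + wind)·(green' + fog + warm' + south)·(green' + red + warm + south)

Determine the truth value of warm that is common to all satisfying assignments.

True

Suppose warm = 0.
Unit clause (wind') forces wind = 0.
Unit clause (fog') forces fog = 0.
Unit clause (south) forces south = 1.
Unit clause (red') forces red = 0.
Unit clause (green) forces green = 1.
That conflicts with the unit clause (green').
So every satisfying assignment has warm = True.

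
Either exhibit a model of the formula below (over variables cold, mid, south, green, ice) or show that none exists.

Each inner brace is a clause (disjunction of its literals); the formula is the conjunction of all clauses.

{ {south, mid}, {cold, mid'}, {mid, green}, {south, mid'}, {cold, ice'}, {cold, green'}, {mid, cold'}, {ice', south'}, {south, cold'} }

cold ↦ 1, mid ↦ 1, south ↦ 1, green ↦ 1, ice ↦ 0

Branch on south: set south = 1.
From the singleton clause (ice'), ice = 0.
Branch on cold: set cold = 1.
From the singleton clause (mid), mid = 1.
No clause remains; green is free.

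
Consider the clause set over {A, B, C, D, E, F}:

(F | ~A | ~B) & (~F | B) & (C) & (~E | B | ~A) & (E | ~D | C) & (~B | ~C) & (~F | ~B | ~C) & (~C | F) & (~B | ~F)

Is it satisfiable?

(C) alone gives C = 1.
(~B) alone gives B = 0.
(~F) alone gives F = 0.
But (F) is also a unit clause — contradiction.
No assignment satisfies every clause.

Unsatisfiable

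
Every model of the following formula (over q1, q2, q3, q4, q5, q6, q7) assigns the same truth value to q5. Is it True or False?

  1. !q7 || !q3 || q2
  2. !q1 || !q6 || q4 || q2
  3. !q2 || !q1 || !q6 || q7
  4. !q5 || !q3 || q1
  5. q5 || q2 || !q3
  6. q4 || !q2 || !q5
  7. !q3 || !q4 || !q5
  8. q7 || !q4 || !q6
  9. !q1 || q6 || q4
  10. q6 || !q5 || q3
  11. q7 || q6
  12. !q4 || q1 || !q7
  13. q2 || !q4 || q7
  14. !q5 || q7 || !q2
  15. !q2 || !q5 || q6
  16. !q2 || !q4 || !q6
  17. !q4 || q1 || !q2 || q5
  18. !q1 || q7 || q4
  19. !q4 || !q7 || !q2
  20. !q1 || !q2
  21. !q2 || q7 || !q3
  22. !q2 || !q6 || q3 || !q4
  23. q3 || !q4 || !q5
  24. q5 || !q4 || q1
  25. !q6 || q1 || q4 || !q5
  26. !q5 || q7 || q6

False

Suppose q5 = true.
Case q3 = false:
Unit clause (q6) forces q6 = true.
Unit clause (!q4) forces q4 = false.
Unit clause (!q2) forces q2 = false.
Unit clause (!q1) forces q1 = false.
Now (q1) is unsatisfied and unit — conflict.
So q3 must be the other value — set q3 = true.
Unit clause (q1) forces q1 = true.
Unit clause (!q4) forces q4 = false.
Unit clause (!q2) forces q2 = false.
Unit clause (!q7) forces q7 = false.
Now (q7) is unsatisfied and unit — conflict.
Neither q3 = true nor q3 = false works.
So every satisfying assignment has q5 = False.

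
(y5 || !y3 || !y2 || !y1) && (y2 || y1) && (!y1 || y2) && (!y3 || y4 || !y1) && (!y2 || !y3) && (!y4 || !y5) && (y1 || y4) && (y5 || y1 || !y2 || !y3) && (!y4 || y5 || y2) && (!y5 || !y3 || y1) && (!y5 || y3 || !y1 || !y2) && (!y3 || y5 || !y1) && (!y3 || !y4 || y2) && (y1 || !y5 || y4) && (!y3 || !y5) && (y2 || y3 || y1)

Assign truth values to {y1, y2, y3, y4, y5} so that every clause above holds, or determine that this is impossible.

y1=true,  y2=true,  y3=false,  y4=false,  y5=false

Try y2 = true.
(!y3) alone gives y3 = false.
Try y4 = false.
(y1) alone gives y1 = true.
(!y5) alone gives y5 = false.
All clauses are satisfied.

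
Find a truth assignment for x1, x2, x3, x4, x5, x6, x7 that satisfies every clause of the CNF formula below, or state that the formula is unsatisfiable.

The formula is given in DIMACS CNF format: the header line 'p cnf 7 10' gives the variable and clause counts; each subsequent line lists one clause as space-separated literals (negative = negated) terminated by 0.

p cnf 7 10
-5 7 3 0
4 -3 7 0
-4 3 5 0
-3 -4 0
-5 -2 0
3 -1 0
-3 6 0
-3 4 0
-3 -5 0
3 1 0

Suppose x3 = False.
From the singleton clause (¬x1), x1 = False.
But (x1) is also a unit clause — contradiction.
Undo x3 and try x3 = True.
From the singleton clause (¬x4), x4 = False.
But (x4) is also a unit clause — contradiction.
Neither x3 = True nor x3 = False works.

UNSATISFIABLE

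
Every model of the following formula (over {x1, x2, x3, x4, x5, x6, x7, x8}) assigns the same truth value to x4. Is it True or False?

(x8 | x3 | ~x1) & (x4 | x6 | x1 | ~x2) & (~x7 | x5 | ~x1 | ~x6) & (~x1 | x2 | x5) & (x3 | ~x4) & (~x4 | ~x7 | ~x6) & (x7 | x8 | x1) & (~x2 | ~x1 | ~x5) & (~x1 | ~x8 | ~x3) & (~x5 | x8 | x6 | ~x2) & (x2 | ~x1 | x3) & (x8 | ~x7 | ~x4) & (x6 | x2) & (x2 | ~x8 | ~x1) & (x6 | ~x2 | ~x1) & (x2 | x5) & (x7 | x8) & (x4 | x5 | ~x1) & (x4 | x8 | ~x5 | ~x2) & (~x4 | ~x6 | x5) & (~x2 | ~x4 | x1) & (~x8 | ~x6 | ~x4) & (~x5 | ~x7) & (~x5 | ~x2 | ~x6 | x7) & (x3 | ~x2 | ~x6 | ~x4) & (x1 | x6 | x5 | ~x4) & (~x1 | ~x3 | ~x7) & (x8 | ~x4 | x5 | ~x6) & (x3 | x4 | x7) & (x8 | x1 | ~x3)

False

Suppose x4 = 1.
From the singleton clause (x3), x3 = 1.
Case x7 = 0:
From the singleton clause (x8), x8 = 1.
From the singleton clause (~x1), x1 = 0.
From the singleton clause (~x2), x2 = 0.
From the singleton clause (x6), x6 = 1.
That conflicts with the unit clause (~x6).
So x7 must be the other value — set x7 = 1.
From the singleton clause (~x6), x6 = 0.
From the singleton clause (x8), x8 = 1.
From the singleton clause (~x1), x1 = 0.
From the singleton clause (x2), x2 = 1.
That conflicts with the unit clause (~x2).
Either choice for x7 ends in contradiction.
So every satisfying assignment has x4 = False.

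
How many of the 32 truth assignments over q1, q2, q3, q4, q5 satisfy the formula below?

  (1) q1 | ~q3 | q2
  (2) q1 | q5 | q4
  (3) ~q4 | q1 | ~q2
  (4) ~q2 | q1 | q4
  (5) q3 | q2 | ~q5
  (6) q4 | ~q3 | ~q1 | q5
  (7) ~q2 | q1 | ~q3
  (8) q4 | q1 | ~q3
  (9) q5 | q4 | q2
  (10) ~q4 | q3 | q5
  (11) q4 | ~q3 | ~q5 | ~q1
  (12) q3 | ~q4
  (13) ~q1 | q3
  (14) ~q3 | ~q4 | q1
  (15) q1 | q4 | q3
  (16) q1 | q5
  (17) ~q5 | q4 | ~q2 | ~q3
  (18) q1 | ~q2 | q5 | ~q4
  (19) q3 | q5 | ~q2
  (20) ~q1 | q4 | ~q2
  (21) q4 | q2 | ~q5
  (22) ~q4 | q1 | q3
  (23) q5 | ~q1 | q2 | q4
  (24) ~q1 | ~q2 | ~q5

There are 2^5 = 32 truth assignments over (q1, q2, q3, q4, q5).
Split on q1. With q1 = 1, the clauses containing q1 are satisfied and ~q1 drops from the rest; 3 of the 2^4 = 16 assignments to the other variables satisfy what remains.
With q1 = 0, by the same count on the reduced clause set, 0 assignments work.
Total: 3 + 0 = 3.

3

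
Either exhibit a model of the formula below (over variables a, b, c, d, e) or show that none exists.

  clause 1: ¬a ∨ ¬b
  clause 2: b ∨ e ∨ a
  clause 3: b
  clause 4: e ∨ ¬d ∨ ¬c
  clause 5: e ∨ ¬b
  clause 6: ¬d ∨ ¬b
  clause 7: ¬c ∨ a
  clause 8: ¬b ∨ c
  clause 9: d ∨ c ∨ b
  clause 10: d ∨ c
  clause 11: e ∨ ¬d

From the singleton clause (b), b = True.
From the singleton clause (¬a), a = False.
From the singleton clause (e), e = True.
From the singleton clause (¬d), d = False.
From the singleton clause (¬c), c = False.
Now (c) is unsatisfied and unit — conflict.

UNSATISFIABLE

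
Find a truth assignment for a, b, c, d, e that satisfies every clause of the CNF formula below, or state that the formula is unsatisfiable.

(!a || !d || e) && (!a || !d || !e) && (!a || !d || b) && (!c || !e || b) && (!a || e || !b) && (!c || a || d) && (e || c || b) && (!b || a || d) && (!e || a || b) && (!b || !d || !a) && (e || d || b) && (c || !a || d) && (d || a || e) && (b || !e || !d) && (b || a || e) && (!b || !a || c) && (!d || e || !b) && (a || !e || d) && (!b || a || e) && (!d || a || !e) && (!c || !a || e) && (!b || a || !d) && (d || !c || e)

Branch on a: set a = true.
Branch on d: set d = false.
From the singleton clause (c), c = true.
From the singleton clause (e), e = true.
From the singleton clause (b), b = true.
All clauses are satisfied.

a: true, b: true, c: true, d: false, e: true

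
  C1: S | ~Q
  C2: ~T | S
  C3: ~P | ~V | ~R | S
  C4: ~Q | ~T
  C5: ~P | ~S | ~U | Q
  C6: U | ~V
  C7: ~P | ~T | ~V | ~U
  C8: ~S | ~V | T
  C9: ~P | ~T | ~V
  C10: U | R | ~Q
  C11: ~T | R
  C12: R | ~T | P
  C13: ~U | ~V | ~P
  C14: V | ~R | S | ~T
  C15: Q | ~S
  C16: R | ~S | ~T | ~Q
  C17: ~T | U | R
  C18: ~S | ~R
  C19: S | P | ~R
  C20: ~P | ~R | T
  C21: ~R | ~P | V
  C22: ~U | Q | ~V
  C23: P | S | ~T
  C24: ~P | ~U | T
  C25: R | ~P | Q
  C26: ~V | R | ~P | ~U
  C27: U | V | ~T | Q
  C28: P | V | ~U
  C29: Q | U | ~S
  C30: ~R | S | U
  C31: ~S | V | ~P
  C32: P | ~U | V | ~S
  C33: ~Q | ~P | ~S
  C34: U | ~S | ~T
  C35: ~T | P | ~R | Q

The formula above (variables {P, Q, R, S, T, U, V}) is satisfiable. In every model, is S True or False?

False

Suppose S = 1.
The clause (Q) is unit, so Q = 1.
The clause (~T) is unit, so T = 0.
The clause (~V) is unit, so V = 0.
The clause (~R) is unit, so R = 0.
The clause (U) is unit, so U = 1.
The clause (~P) is unit, so P = 0.
Now (P) is unsatisfied and unit — conflict.
So every satisfying assignment has S = False.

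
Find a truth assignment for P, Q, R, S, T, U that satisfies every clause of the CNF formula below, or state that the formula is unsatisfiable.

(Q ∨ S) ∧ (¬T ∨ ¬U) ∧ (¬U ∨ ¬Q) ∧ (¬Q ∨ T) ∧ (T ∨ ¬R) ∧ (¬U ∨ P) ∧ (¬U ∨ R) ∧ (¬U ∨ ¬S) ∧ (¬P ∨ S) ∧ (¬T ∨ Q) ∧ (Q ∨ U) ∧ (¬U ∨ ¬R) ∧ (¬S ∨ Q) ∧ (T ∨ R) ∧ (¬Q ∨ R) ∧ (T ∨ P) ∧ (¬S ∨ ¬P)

P=False, Q=True, R=True, S=False, T=True, U=False

Branch on Q: set Q = True.
The clause (¬U) is unit, so U = False.
The clause (T) is unit, so T = True.
The clause (R) is unit, so R = True.
Branch on P: set P = False.
Every clause is now satisfied; S is unconstrained.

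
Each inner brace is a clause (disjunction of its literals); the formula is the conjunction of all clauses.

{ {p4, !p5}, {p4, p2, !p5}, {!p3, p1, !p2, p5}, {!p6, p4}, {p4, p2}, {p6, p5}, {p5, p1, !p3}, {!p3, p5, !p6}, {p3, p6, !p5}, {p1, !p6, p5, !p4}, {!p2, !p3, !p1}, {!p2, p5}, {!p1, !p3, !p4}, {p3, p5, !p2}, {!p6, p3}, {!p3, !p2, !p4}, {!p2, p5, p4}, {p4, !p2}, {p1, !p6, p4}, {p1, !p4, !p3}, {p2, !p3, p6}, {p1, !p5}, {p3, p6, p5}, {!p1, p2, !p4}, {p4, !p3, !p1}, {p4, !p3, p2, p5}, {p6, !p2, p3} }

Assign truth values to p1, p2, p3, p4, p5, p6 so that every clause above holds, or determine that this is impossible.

Branch on p4: set p4 = true.
Branch on p6: set p6 = true.
From the singleton clause (p3), p3 = true.
From the singleton clause (p5), p5 = true.
From the singleton clause (!p1), p1 = false.
But (p1) is also a unit clause — contradiction.
That branch fails; take p6 = false instead.
From the singleton clause (p5), p5 = true.
From the singleton clause (p3), p3 = true.
From the singleton clause (!p1), p1 = false.
But (p1) is also a unit clause — contradiction.
Both values of p6 lead to a conflict.
That branch fails; take p4 = false instead.
From the singleton clause (!p5), p5 = false.
From the singleton clause (!p6), p6 = false.
But (p6) is also a unit clause — contradiction.
Both values of p4 lead to a conflict.

UNSATISFIABLE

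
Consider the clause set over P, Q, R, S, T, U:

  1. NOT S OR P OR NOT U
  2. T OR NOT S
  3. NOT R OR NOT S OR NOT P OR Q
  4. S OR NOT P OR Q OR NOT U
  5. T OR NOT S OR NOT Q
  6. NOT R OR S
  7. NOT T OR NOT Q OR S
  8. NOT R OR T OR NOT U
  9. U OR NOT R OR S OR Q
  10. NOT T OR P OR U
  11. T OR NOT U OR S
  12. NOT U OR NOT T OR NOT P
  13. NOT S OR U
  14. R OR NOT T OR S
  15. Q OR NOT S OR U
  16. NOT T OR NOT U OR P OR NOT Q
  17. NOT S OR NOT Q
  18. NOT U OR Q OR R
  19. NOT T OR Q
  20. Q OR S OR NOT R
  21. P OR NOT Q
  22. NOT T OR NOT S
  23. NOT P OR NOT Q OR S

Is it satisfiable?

Yes, satisfiable

Case T = false:
Unit clause (NOT S) forces S = false.
Unit clause (NOT R) forces R = false.
Unit clause (NOT U) forces U = false.
Case P = true:
Unit clause (NOT Q) forces Q = false.
Every clause now holds.
A satisfying assignment: P: true,  Q: false,  R: false,  S: false,  T: false,  U: false.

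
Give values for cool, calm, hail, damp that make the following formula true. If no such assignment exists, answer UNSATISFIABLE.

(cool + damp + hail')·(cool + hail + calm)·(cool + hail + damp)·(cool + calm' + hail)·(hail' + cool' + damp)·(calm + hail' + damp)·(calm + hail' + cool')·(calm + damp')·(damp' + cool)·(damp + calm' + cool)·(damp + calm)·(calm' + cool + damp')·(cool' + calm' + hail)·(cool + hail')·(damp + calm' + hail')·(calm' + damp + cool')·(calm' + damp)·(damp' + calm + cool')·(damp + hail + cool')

Branch on calm: set calm = 1.
Unit clause (damp) forces damp = 1.
Unit clause (cool) forces cool = 1.
Unit clause (hail) forces hail = 1.
All clauses are satisfied.

cool: 1, calm: 1, hail: 1, damp: 1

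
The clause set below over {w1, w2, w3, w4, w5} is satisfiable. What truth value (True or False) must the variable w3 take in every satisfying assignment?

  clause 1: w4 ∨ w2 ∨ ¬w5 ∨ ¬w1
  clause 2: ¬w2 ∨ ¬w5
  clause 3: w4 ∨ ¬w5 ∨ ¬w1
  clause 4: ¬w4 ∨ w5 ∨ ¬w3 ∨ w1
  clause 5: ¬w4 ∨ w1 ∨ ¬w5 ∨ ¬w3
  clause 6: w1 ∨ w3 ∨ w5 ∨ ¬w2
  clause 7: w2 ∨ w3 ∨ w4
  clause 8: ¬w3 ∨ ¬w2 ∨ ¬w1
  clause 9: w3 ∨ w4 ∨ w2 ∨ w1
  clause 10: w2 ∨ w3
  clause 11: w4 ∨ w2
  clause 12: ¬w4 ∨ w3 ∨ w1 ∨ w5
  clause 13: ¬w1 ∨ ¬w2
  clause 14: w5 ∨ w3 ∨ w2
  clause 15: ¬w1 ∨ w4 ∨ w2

True

Suppose w3 = False.
(w2) alone gives w2 = True.
(¬w5) alone gives w5 = False.
(w1) alone gives w1 = True.
Now (¬w1) is unsatisfied and unit — conflict.
So every satisfying assignment has w3 = True.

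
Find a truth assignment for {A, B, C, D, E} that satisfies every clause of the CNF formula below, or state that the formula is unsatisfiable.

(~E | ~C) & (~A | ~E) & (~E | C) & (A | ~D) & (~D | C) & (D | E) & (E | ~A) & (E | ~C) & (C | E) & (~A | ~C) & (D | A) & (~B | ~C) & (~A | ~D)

Branch on E: set E = 0.
(D) alone gives D = 1.
(A) alone gives A = 1.
But (~A) is also a unit clause — contradiction.
So E must be the other value — set E = 1.
(~C) alone gives C = 0.
But (C) is also a unit clause — contradiction.
Either choice for E ends in contradiction.

UNSATISFIABLE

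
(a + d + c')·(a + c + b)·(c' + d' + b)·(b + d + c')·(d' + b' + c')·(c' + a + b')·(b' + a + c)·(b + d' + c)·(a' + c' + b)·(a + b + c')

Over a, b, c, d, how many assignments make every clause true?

4

There are 2^4 = 16 truth assignments over (a, b, c, d).
Check each against the 10 clauses (columns in the order a, b, c, d):
  F F F F  ✗ fails (a + c + b)
  F F F T  ✗ fails (a + c + b)
  F F T F  ✗ fails (a + d + c')
  F F T T  ✗ fails (c' + d' + b)
  F T F F  ✗ fails (b' + a + c)
  F T F T  ✗ fails (b' + a + c)
  F T T F  ✗ fails (a + d + c')
  F T T T  ✗ fails (d' + b' + c')
  T F F F  ✓ satisfies all
  T F F T  ✗ fails (b + d' + c)
  T F T F  ✗ fails (b + d + c')
  T F T T  ✗ fails (c' + d' + b)
  T T F F  ✓ satisfies all
  T T F T  ✓ satisfies all
  T T T F  ✓ satisfies all
  T T T T  ✗ fails (d' + b' + c')
4 of the 16 rows are models.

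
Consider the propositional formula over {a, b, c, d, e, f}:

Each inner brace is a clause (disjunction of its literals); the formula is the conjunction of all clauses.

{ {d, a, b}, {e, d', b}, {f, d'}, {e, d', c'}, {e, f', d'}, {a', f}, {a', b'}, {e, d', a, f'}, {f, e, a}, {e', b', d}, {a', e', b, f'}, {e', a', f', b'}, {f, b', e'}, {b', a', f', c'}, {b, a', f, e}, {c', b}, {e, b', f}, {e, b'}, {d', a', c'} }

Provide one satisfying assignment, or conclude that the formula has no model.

Suppose f = 1.
Suppose e = 0.
Unit clause (d') forces d = 0.
Unit clause (b') forces b = 0.
Unit clause (a) forces a = 1.
Unit clause (c') forces c = 0.
Every clause now holds.

a: 1; b: 0; c: 0; d: 0; e: 0; f: 1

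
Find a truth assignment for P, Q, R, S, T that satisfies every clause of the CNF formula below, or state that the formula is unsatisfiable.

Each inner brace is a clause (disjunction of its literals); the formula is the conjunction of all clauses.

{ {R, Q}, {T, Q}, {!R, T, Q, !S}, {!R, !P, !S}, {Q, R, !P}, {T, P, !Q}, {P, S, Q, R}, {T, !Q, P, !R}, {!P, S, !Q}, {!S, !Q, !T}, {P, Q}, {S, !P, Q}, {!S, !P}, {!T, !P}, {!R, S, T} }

Suppose R = true.
Suppose T = true.
Unit clause (!P) forces P = false.
Unit clause (Q) forces Q = true.
Unit clause (!S) forces S = false.
This assignment satisfies each clause.

P ↦ false; Q ↦ true; R ↦ true; S ↦ false; T ↦ true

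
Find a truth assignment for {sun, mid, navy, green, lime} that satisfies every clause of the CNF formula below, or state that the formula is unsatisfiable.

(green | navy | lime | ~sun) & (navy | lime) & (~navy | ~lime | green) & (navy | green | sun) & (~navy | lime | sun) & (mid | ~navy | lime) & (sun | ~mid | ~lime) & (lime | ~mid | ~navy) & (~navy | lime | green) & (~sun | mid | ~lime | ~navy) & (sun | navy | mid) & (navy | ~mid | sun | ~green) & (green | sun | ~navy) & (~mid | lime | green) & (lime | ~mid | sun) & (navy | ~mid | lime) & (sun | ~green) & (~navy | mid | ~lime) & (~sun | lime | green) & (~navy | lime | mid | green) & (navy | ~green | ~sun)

sun ↦ 1, mid ↦ 1, navy ↦ 0, green ↦ 0, lime ↦ 1

Try navy = 0.
(lime) alone gives lime = 1.
Try green = 0.
(sun) alone gives sun = 1.
Every clause is now satisfied; mid is unconstrained.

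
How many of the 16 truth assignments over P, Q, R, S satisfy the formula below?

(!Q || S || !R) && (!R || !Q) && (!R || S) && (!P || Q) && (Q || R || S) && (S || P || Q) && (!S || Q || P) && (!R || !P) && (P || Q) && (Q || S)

There are 2^4 = 16 truth assignments over (P, Q, R, S).
Check each against the 10 clauses (columns in the order P, Q, R, S):
  F F F F  ✗ fails (Q || R || S)
  F F F T  ✗ fails (!S || Q || P)
  F F T F  ✗ fails (!R || S)
  F F T T  ✗ fails (!S || Q || P)
  F T F F  ✓ satisfies all
  F T F T  ✓ satisfies all
  F T T F  ✗ fails (!Q || S || !R)
  F T T T  ✗ fails (!R || !Q)
  T F F F  ✗ fails (!P || Q)
  T F F T  ✗ fails (!P || Q)
  T F T F  ✗ fails (!R || S)
  T F T T  ✗ fails (!P || Q)
  T T F F  ✓ satisfies all
  T T F T  ✓ satisfies all
  T T T F  ✗ fails (!Q || S || !R)
  T T T T  ✗ fails (!R || !Q)
4 of the 16 rows are models.

4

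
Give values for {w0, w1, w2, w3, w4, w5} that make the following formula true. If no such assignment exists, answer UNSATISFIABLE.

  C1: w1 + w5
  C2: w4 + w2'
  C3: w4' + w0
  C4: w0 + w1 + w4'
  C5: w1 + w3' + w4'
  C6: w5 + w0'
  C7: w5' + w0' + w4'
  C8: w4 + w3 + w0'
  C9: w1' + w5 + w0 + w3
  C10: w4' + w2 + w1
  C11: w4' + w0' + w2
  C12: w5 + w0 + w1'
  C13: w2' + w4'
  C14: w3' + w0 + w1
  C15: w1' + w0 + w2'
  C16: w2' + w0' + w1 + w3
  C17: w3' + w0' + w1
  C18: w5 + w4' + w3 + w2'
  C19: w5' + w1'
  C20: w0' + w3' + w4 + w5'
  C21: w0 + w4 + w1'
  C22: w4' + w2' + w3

w0 ↦ 0,  w1 ↦ 0,  w2 ↦ 0,  w3 ↦ 0,  w4 ↦ 0,  w5 ↦ 1

Try w1 = 0.
(w5) alone gives w5 = 1.
Try w4 = 0.
(w2') alone gives w2 = 0.
Try w3 = 0.
(w0') alone gives w0 = 0.
This assignment satisfies each clause.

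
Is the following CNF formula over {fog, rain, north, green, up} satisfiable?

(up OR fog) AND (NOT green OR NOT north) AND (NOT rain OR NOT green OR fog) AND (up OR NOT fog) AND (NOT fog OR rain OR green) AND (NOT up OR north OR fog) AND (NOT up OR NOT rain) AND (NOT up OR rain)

Case up = true:
(NOT rain) alone gives rain = false.
That conflicts with the unit clause (rain).
Backtrack on up: now try up = false.
(fog) alone gives fog = true.
That conflicts with the unit clause (NOT fog).
Either choice for up ends in contradiction.
No assignment satisfies every clause.

No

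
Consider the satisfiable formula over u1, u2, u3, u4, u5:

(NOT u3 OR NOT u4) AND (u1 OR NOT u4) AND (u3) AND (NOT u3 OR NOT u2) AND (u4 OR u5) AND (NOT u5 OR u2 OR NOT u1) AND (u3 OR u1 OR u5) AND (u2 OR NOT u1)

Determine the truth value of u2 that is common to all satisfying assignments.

False

Suppose u2 = true.
From the singleton clause (u3), u3 = true.
That conflicts with the unit clause (NOT u3).
So every satisfying assignment has u2 = False.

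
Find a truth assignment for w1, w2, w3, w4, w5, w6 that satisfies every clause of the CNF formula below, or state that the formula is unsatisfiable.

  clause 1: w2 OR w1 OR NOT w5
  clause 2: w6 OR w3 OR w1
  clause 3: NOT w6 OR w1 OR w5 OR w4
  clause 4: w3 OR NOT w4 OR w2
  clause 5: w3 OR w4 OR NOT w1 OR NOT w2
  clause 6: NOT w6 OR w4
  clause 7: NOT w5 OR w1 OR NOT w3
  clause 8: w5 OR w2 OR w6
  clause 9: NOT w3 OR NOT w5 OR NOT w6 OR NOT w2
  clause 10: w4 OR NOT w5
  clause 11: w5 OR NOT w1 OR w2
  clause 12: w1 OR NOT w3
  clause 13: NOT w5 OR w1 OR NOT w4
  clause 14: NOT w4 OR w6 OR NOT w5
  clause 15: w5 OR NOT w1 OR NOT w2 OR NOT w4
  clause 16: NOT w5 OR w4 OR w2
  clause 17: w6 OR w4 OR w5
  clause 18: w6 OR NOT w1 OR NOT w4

w1=true,  w2=false,  w3=true,  w4=true,  w5=true,  w6=true

Case w6 = true:
Unit clause (w4) forces w4 = true.
Case w3 = true:
Unit clause (w1) forces w1 = true.
Case w5 = true:
Unit clause (NOT w2) forces w2 = false.
Every clause now holds.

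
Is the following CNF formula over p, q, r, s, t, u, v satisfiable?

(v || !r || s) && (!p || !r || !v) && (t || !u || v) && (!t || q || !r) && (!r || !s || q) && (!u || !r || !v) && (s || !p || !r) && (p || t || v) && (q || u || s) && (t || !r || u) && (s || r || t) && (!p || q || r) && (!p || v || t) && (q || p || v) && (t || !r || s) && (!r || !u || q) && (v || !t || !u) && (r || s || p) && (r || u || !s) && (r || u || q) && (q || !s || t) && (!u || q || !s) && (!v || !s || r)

Suppose v = false.
Suppose r = false.
Suppose t = true.
Unit clause (!u) forces u = false.
Unit clause (!s) forces s = false.
Unit clause (q) forces q = true.
Unit clause (p) forces p = true.
All clauses are satisfied.
A satisfying assignment: p=true,  q=true,  r=false,  s=false,  t=true,  u=false,  v=false.

Yes, satisfiable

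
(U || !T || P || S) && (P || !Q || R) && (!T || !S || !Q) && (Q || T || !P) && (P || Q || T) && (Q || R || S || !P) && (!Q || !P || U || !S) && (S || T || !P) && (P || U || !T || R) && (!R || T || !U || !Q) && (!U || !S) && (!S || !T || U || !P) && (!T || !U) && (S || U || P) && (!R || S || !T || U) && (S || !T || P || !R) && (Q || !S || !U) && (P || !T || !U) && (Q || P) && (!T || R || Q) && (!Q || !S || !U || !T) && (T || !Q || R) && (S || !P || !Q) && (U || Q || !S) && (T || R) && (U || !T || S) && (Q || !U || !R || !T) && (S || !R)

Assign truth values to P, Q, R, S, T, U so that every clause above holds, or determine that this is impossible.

P ↦ false; Q ↦ true; R ↦ true; S ↦ true; T ↦ false; U ↦ false

Try U = false.
Try S = true.
Unit clause (Q) forces Q = true.
Unit clause (!T) forces T = false.
Unit clause (!P) forces P = false.
Unit clause (R) forces R = true.
All clauses are satisfied.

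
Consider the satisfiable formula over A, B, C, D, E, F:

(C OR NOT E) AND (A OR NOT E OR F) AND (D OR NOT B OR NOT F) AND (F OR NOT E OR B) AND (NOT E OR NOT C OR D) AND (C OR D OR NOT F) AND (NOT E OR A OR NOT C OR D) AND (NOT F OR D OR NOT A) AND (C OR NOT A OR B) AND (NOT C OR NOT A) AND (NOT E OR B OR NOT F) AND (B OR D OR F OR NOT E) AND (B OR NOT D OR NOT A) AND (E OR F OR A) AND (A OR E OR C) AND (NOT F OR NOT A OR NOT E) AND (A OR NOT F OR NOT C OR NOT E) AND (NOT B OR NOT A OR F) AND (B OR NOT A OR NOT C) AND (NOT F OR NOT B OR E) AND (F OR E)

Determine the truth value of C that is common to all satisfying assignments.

True

Suppose C = false.
The clause (NOT E) is unit, so E = false.
The clause (A) is unit, so A = true.
The clause (B) is unit, so B = true.
The clause (F) is unit, so F = true.
That conflicts with the unit clause (NOT F).
So every satisfying assignment has C = True.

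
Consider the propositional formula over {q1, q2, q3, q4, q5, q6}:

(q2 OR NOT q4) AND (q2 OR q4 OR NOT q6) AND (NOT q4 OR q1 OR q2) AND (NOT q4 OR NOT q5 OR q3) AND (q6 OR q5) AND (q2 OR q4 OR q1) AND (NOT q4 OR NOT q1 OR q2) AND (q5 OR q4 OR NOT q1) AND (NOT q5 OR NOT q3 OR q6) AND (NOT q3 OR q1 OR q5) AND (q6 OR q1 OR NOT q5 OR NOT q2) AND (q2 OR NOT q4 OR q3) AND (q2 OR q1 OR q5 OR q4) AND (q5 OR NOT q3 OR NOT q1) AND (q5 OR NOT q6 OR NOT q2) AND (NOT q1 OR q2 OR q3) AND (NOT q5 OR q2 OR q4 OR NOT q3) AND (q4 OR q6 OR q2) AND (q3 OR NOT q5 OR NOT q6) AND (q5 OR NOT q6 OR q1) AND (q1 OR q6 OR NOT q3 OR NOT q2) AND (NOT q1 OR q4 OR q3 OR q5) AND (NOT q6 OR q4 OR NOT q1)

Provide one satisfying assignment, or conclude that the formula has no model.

q1 ↦ true,  q2 ↦ true,  q3 ↦ false,  q4 ↦ false,  q5 ↦ true,  q6 ↦ false

Case q2 = true:
Case q6 = false:
(q5) alone gives q5 = true.
(NOT q3) alone gives q3 = false.
(NOT q4) alone gives q4 = false.
(q1) alone gives q1 = true.
Every clause now holds.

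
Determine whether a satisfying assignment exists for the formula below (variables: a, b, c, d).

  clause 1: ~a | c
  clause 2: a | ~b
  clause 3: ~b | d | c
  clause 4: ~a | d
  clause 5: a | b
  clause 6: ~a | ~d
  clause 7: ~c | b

Unsatisfiable

Branch on a: set a = 0.
The clause (~b) is unit, so b = 0.
But (b) is also a unit clause — contradiction.
Backtrack on a: now try a = 1.
The clause (c) is unit, so c = 1.
The clause (d) is unit, so d = 1.
But (~d) is also a unit clause — contradiction.
Both values of a lead to a conflict.
No assignment satisfies every clause.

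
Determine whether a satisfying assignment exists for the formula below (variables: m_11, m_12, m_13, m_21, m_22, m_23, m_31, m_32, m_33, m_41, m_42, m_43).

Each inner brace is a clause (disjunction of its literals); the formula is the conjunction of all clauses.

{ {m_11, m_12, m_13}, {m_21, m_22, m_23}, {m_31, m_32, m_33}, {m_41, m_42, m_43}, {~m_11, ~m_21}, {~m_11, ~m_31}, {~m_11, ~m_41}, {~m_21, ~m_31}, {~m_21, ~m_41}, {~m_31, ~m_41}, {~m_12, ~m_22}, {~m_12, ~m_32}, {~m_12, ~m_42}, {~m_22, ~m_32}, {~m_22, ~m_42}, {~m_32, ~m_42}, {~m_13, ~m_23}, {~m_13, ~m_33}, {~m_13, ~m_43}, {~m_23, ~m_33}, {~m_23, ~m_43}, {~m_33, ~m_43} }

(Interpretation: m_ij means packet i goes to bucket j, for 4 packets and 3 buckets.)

Case m_11 = 0:
Case m_12 = 1:
From the singleton clause (~m_22), m_22 = 0.
From the singleton clause (~m_32), m_32 = 0.
From the singleton clause (~m_42), m_42 = 0.
Case m_21 = 1:
From the singleton clause (~m_31), m_31 = 0.
From the singleton clause (m_33), m_33 = 1.
From the singleton clause (~m_41), m_41 = 0.
From the singleton clause (m_43), m_43 = 1.
Now (~m_43) is unsatisfied and unit — conflict.
Undo m_21 and try m_21 = 0.
From the singleton clause (m_23), m_23 = 1.
From the singleton clause (~m_13), m_13 = 0.
From the singleton clause (~m_33), m_33 = 0.
From the singleton clause (m_31), m_31 = 1.
From the singleton clause (~m_41), m_41 = 0.
From the singleton clause (m_43), m_43 = 1.
Now (~m_43) is unsatisfied and unit — conflict.
Neither m_21 = 1 nor m_21 = 0 works.
Undo m_12 and try m_12 = 0.
From the singleton clause (m_13), m_13 = 1.
From the singleton clause (~m_23), m_23 = 0.
From the singleton clause (~m_33), m_33 = 0.
From the singleton clause (~m_43), m_43 = 0.
Case m_21 = 1:
From the singleton clause (~m_31), m_31 = 0.
From the singleton clause (m_32), m_32 = 1.
From the singleton clause (~m_41), m_41 = 0.
From the singleton clause (m_42), m_42 = 1.
Now (~m_42) is unsatisfied and unit — conflict.
Undo m_21 and try m_21 = 0.
From the singleton clause (m_22), m_22 = 1.
From the singleton clause (~m_32), m_32 = 0.
From the singleton clause (m_31), m_31 = 1.
From the singleton clause (~m_41), m_41 = 0.
From the singleton clause (m_42), m_42 = 1.
Now (~m_42) is unsatisfied and unit — conflict.
Neither m_21 = 1 nor m_21 = 0 works.
Neither m_12 = 1 nor m_12 = 0 works.
Undo m_11 and try m_11 = 1.
From the singleton clause (~m_21), m_21 = 0.
From the singleton clause (~m_31), m_31 = 0.
From the singleton clause (~m_41), m_41 = 0.
Case m_22 = 1:
From the singleton clause (~m_12), m_12 = 0.
From the singleton clause (~m_32), m_32 = 0.
From the singleton clause (m_33), m_33 = 1.
From the singleton clause (~m_42), m_42 = 0.
From the singleton clause (m_43), m_43 = 1.
Now (~m_43) is unsatisfied and unit — conflict.
Undo m_22 and try m_22 = 0.
From the singleton clause (m_23), m_23 = 1.
From the singleton clause (~m_13), m_13 = 0.
From the singleton clause (~m_33), m_33 = 0.
From the singleton clause (m_32), m_32 = 1.
From the singleton clause (~m_12), m_12 = 0.
From the singleton clause (~m_42), m_42 = 0.
From the singleton clause (m_43), m_43 = 1.
Now (~m_43) is unsatisfied and unit — conflict.
Neither m_22 = 1 nor m_22 = 0 works.
Neither m_11 = 1 nor m_11 = 0 works.
No assignment satisfies every clause.

No, unsatisfiable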